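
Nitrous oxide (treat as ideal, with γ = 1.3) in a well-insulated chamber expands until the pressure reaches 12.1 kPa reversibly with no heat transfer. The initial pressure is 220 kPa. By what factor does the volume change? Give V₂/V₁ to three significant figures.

V₂/V₁ ≈ 9.31

From PV^γ = const, V₂/V₁ = (P₁/P₂)^(1/γ).
V₂/V₁ = (220/12.1)^(0.769) = 9.31.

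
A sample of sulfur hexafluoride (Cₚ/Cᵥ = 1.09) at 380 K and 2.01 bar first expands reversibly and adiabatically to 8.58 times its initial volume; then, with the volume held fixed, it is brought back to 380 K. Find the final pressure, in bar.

P₃ ≈ 0.234 bar

Adiabatic step (PV^γ = const): P₂ = 2.01×(1/8.58)^(1.09) = 0.1931 bar; T₂ = 380×(1/8.58)^(0.09) = 313.2 K.
Isochoric: P₃ = P₂(T₃/T₂) = 0.1931 × (380/313.2) = 0.2343 bar.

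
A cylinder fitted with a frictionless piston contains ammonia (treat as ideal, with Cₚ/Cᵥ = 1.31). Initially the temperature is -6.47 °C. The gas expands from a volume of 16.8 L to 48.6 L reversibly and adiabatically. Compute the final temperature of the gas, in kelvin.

T₂ ≈ 192 K

Adiabatic: T₁V₁^(γ−1) = T₂V₂^(γ−1) ⇒ T₂ = T₁ (V₁/V₂)^(γ−1).
T₁ = -6.47 °C = 266.7 K.
T₂ = 266.7 × (16.8/48.6)^(0.31) = 191.9 K.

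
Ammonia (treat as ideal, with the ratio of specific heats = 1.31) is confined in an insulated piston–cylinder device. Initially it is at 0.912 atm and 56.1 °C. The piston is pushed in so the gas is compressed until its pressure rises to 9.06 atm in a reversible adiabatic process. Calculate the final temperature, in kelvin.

T₂ ≈ 567 K

Along an adiabat T P^((1−γ)/γ) is constant, so T₂ = T₁ (P₂/P₁)^((γ−1)/γ).
T₁ = 56.1 °C = 329.2 K.
T₂ = 329.2 × (9.06/0.912)^(0.237) = 566.9 K.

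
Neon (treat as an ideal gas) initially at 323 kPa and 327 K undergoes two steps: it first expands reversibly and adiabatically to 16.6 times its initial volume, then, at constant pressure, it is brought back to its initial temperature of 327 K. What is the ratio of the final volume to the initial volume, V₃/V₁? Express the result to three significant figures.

V₃/V₁ ≈ 108

For a monatomic ideal gas γ = 5/3.
Adiabatic step: V₂/V₁ = 16.6; T₂ = T₁·(1/16.6)^(2/3) = 50.25 K.
Isobaric step: V₃/V₂ = T₃/T₂ = 327/50.25.
V₃/V₁ = (V₂/V₁)(V₃/V₂) = 16.6 × (327/50.25) = 108.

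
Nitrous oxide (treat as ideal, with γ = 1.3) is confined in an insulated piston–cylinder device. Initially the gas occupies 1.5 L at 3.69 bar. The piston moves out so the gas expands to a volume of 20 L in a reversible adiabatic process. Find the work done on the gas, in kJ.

W ≈ -0.997 kJ

P₂ = P₁(V₁/V₂)^γ = 3.69×(1.5/20)^(1.3) = 0.1272 bar.
For a reversible adiabat, W_by_gas = (P₁V₁ − P₂V₂)/(γ−1).
W_by = (369000×0.0015 − 12720×0.02) / (0.3) = 996.8 J.
W_on_gas = −W_by = -996.8 J.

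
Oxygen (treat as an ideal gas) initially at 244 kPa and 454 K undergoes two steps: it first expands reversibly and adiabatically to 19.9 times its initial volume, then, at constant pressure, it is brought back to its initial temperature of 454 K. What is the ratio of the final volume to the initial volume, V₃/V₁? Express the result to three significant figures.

For a diatomic ideal gas γ = 7/5.
Adiabatic step: V₂/V₁ = 19.9; T₂ = T₁·(1/19.9)^(2/5) = 137.3 K.
Isobaric step: V₃/V₂ = T₃/T₂ = 454/137.3.
V₃/V₁ = (V₂/V₁)(V₃/V₂) = 19.9 × (454/137.3) = 65.83.

V₃/V₁ ≈ 65.8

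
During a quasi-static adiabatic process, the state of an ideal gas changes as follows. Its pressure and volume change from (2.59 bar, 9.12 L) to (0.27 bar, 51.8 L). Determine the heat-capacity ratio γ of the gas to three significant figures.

γ ≈ 1.30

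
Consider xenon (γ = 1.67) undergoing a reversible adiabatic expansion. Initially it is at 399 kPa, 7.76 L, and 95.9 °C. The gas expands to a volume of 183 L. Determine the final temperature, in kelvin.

For a reversible adiabat TV^(γ−1) is constant, so T₂ = T₁ (V₁/V₂)^(γ−1).
T₁ = 95.9 °C = 369 K.
T₂ = 369 × (7.76/183)^(0.67) = 44.41 K.

T₂ ≈ 44.4 K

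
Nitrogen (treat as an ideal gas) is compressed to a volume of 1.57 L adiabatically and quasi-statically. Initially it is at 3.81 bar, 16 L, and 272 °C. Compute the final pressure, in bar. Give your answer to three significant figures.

Adiabatic: P₁V₁^γ = P₂V₂^γ ⇒ P₂ = P₁ (V₁/V₂)^γ.
γ = 7/5 for a diatomic ideal gas.
P₂ = 3.81 × (16/1.57)^(7/5) = 98.27 bar.

P₂ ≈ 98.3 bar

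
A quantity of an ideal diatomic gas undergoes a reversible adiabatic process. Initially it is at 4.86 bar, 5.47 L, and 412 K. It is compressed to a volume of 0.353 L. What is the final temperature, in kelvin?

T₂ ≈ 1230 K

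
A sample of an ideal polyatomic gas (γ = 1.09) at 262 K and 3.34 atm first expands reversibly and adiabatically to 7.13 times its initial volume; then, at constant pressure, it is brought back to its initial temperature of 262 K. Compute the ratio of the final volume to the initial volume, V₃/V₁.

Adiabatic step: V₂/V₁ = 7.13; T₂ = T₁·(1/7.13)^(0.09) = 219.5 K.
Isobaric step: V₃/V₂ = T₃/T₂ = 262/219.5.
V₃/V₁ = (V₂/V₁)(V₃/V₂) = 7.13 × (262/219.5) = 8.509.

V₃/V₁ ≈ 8.51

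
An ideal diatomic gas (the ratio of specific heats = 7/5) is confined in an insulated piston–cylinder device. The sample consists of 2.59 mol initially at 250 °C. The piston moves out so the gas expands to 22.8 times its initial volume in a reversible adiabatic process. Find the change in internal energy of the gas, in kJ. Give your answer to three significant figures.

ΔU ≈ -20.1 kJ

For a reversible adiabat TV^(γ−1) is constant, so T₂ = T₁ (V₁/V₂)^(γ−1).
T₁ = 250 °C = 523.1 K.
T₂ = 523.1 × (1/22.8)^(2/5) = 149.8 K.
Q = 0, so ΔU = W_on_gas = nCᵥΔT with Cᵥ = R/(γ−1) = 20.79 J/(mol·K).
ΔU = 2.59 × 20.79 × (149.8 − 523.1) = -20100 J.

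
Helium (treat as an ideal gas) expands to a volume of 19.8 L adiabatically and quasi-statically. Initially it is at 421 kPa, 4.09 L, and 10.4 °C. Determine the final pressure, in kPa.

Adiabatic: P₁V₁^γ = P₂V₂^γ ⇒ P₂ = P₁ (V₁/V₂)^γ.
γ = 5/3 for a monatomic ideal gas.
P₂ = 421 × (4.09/19.8)^(5/3) = 30.39 kPa.

P₂ ≈ 30.4 kPa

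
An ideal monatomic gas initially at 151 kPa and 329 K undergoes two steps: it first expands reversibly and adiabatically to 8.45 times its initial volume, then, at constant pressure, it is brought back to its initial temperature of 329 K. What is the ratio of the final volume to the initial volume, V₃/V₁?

V₃/V₁ ≈ 35.1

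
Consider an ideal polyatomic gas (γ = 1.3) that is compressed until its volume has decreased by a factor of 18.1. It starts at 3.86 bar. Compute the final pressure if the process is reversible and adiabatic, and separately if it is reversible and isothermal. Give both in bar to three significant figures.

adiabatic: 167 bar; isothermal: 69.9 bar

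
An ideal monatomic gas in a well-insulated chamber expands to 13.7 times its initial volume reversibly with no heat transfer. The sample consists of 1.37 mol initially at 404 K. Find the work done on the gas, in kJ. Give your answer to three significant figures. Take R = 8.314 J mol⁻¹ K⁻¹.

Adiabatic: T₁V₁^(γ−1) = T₂V₂^(γ−1) ⇒ T₂ = T₁ (V₁/V₂)^(γ−1).
γ = 5/3 for a monatomic ideal gas, so γ−1 = 2/3.
T₂ = 404 × (1/13.7)^(2/3) = 70.56 K.
Q = 0, so ΔU = W_on_gas = nCᵥΔT with Cᵥ = R/(γ−1) = 12.47 J/(mol·K).
ΔU = 1.37 × 12.47 × (70.56 − 404) = -5697 J.

W ≈ -5.70 kJ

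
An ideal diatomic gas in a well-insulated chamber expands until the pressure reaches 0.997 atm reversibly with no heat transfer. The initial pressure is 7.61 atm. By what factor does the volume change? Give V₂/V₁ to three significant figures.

V₂/V₁ ≈ 4.27

From PV^γ = const, V₂/V₁ = (P₁/P₂)^(1/γ).
For a diatomic ideal gas γ = 7/5.
V₂/V₁ = (7.61/0.997)^(5/7) = 4.271.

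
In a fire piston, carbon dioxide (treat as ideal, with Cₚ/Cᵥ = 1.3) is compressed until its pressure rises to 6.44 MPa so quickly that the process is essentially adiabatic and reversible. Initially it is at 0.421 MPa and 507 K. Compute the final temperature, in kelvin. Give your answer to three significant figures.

T₂ ≈ 951 K

Along an adiabat T P^((1−γ)/γ) is constant, so T₂ = T₁ (P₂/P₁)^((γ−1)/γ).
T₂ = 507 × (6.44/0.421)^(0.231) = 951.4 K.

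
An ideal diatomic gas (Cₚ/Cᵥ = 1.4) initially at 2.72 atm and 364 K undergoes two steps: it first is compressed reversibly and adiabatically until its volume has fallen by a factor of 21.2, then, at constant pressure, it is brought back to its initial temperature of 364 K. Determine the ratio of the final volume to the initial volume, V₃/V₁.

V₃/V₁ ≈ 0.0139

Adiabatic step: V₂/V₁ = 0.04717; T₂ = T₁·21.2^(0.4) = 1235 K.
Isobaric step: V₃/V₂ = T₃/T₂ = 364/1235.
V₃/V₁ = (V₂/V₁)(V₃/V₂) = 0.04717 × (364/1235) = 0.0139.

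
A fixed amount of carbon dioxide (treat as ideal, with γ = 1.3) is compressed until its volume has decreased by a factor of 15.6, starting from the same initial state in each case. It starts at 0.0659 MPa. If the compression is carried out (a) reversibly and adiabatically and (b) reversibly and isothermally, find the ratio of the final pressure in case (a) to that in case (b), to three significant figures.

Isothermal: P_b = P₁(V₁/V₂) = 0.0659×15.6.
Adiabatic: P_a = P₁(V₁/V₂)^γ = 0.0659×15.6^(1.3).
P_a/P_b = (V₁/V₂)^(γ−1) = 15.6^(0.3) = 2.28.

P_adiabatic / P_isothermal ≈ 2.28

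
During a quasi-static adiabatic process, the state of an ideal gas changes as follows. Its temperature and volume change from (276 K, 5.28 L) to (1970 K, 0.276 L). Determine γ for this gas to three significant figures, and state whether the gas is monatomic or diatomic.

TV^(γ−1) = const ⇒ γ − 1 = ln(T₂/T₁) / ln(V₁/V₂).
γ = 1 + ln(1970/276) / ln(5.28/0.276) = 1.666.
γ ≈ 1.67 is close to 5/3, so the gas is monatomic.

γ ≈ 1.67; monatomic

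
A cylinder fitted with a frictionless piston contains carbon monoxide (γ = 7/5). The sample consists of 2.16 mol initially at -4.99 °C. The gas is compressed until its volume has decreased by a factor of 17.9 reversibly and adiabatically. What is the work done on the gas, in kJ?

W ≈ 26.1 kJ

For a reversible adiabat TV^(γ−1) is constant, so T₂ = T₁ (V₁/V₂)^(γ−1).
T₁ = -4.99 °C = 268.2 K.
T₂ = 268.2 × 17.9^(2/5) = 850.2 K.
Q = 0, so ΔU = W_on_gas = nCᵥΔT with Cᵥ = R/(γ−1) = 20.79 J/(mol·K).
ΔU = 2.16 × 20.79 × (850.2 − 268.2) = 26130 J.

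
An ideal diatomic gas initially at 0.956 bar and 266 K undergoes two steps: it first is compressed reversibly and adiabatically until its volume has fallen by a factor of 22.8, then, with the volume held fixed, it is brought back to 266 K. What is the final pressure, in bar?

P₃ ≈ 21.8 bar

For a diatomic ideal gas γ = 7/5.
Adiabatic step (PV^γ = const): P₂ = 0.956×22.8^(7/5) = 76.13 bar; T₂ = 266×22.8^(2/5) = 929.1 K.
Isochoric: P₃ = P₂(T₃/T₂) = 76.13 × (266/929.1) = 21.8 bar.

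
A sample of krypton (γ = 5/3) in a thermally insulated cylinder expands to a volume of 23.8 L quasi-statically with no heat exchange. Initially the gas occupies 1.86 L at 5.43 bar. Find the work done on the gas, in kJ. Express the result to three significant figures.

P₂ = P₁(V₁/V₂)^γ = 5.43×(1.86/23.8)^(5/3) = 0.07757 bar.
For a reversible adiabat, W_by_gas = (P₁V₁ − P₂V₂)/(γ−1).
W_by = (543000×0.00186 − 7757×0.0238) / (2/3) = 1238 J.
W_on_gas = −W_by = -1238 J.

W ≈ -1.24 kJ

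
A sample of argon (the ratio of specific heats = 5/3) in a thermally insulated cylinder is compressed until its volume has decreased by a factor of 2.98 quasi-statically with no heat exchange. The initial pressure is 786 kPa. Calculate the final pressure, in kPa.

P₂ ≈ 4850 kPa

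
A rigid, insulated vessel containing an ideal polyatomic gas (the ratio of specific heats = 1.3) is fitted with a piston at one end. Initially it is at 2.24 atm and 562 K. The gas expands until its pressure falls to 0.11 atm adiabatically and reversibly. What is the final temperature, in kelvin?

T₂ ≈ 280 K

Adiabatic: T₂/T₁ = (P₂/P₁)^((γ−1)/γ).
T₂ = 562 × (0.11/2.24)^(0.231) = 280.3 K.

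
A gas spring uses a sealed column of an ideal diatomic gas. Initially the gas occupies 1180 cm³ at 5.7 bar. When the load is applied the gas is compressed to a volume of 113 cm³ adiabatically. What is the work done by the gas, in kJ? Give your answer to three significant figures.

γ = 7/5 for a diatomic ideal gas.
P₂ = P₁(V₁/V₂)^γ = 5.7×(1180/113)^(7/5) = 152.1 bar.
For a reversible adiabat, W_by_gas = (P₁V₁ − P₂V₂)/(γ−1).
W_by = (570000×0.00118 − 1.521×10^7×0.000113) / (2/5) = -2616 J.

W ≈ -2.62 kJ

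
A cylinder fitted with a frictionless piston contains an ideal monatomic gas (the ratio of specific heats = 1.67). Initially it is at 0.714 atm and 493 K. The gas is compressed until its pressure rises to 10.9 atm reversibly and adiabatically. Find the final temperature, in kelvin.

Adiabatic: T₂/T₁ = (P₂/P₁)^((γ−1)/γ).
T₂ = 493 × (10.9/0.714)^(0.401) = 1471 K.

T₂ ≈ 1470 K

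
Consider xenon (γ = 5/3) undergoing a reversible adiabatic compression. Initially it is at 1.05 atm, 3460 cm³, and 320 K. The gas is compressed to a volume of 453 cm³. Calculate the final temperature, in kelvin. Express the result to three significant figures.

T₂ ≈ 1240 K

Adiabatic: T₁V₁^(γ−1) = T₂V₂^(γ−1) ⇒ T₂ = T₁ (V₁/V₂)^(γ−1).
T₂ = 320 × (3460/453)^(2/3) = 1241 K.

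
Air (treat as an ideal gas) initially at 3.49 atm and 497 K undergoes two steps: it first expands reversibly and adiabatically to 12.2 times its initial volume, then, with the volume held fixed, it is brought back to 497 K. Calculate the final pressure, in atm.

P₃ ≈ 0.286 atm

For a diatomic ideal gas γ = 7/5.
Adiabatic step (PV^γ = const): P₂ = 3.49×(1/12.2)^(7/5) = 0.1052 atm; T₂ = 497×(1/12.2)^(2/5) = 182.7 K.
Isochoric: P₃ = P₂(T₃/T₂) = 0.1052 × (497/182.7) = 0.2861 atm.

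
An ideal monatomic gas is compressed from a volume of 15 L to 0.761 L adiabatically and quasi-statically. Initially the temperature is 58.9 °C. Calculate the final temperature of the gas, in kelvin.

T₂ ≈ 2420 K

Adiabatic: T₁V₁^(γ−1) = T₂V₂^(γ−1) ⇒ T₂ = T₁ (V₁/V₂)^(γ−1).
For a monatomic ideal gas γ = 5/3, so γ−1 = 2/3.
T₁ = 58.9 °C = 332 K.
T₂ = 332 × (15/0.761)^(2/3) = 2423 K.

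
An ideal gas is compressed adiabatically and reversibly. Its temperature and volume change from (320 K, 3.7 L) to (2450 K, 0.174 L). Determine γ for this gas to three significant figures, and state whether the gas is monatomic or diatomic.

γ ≈ 1.67; monatomic

TV^(γ−1) = const ⇒ γ − 1 = ln(T₂/T₁) / ln(V₁/V₂).
γ = 1 + ln(2450/320) / ln(3.7/0.174) = 1.666.
γ ≈ 1.67 is close to 5/3, so the gas is monatomic.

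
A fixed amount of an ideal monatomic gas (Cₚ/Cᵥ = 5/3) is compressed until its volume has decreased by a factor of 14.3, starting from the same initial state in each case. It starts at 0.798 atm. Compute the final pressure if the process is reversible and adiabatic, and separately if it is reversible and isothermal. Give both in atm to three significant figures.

adiabatic: 67.2 atm; isothermal: 11.4 atm

Isothermal: P₂ = P₁(V₁/V₂) = 0.798×14.3 = 11.41 atm.
Adiabatic: P₂ = P₁(V₁/V₂)^γ = 0.798×14.3^(5/3) = 67.23 atm.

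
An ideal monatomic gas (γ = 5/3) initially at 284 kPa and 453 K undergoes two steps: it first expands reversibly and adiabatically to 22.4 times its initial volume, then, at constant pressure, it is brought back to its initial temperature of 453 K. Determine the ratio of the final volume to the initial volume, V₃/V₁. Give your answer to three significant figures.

V₃/V₁ ≈ 178

Adiabatic step: V₂/V₁ = 22.4; T₂ = T₁·(1/22.4)^(2/3) = 57.01 K.
Isobaric step: V₃/V₂ = T₃/T₂ = 453/57.01.
V₃/V₁ = (V₂/V₁)(V₃/V₂) = 22.4 × (453/57.01) = 178.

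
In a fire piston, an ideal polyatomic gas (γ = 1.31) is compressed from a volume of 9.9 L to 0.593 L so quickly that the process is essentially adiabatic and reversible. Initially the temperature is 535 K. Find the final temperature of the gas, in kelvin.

T₂ ≈ 1280 K

Adiabatic: T₁V₁^(γ−1) = T₂V₂^(γ−1) ⇒ T₂ = T₁ (V₁/V₂)^(γ−1).
T₂ = 535 × (9.9/0.593)^(0.31) = 1280 K.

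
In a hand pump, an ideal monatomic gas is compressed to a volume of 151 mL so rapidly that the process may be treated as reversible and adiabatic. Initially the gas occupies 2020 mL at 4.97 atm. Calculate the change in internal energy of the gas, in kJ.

ΔU ≈ 7.07 kJ

γ = 5/3 for a monatomic ideal gas.
P₂ = P₁(V₁/V₂)^γ = 4.97×(2020/151)^(5/3) = 374.7 atm.
For a reversible adiabat, W_by_gas = (P₁V₁ − P₂V₂)/(γ−1).
W_by = (503600×0.00202 − 3.796×10^7×0.000151) / (2/3) = -7073 J.
Q = 0 ⇒ ΔU = −W_by = 7073 J.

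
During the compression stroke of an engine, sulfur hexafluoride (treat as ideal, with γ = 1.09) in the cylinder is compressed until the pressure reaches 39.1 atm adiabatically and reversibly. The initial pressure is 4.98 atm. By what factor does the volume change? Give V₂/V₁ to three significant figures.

V₂/V₁ ≈ 0.151

From PV^γ = const, V₂/V₁ = (P₁/P₂)^(1/γ).
V₂/V₁ = (4.98/39.1)^(0.917) = 0.151.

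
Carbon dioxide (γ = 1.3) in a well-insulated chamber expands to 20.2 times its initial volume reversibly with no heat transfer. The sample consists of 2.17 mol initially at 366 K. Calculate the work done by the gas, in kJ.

W ≈ 13.1 kJ

Adiabatic: T₁V₁^(γ−1) = T₂V₂^(γ−1) ⇒ T₂ = T₁ (V₁/V₂)^(γ−1).
T₂ = 366 × (1/20.2)^(0.3) = 148.6 K.
Q = 0, so ΔU = W_on_gas = nCᵥΔT with Cᵥ = R/(γ−1) = 27.71 J/(mol·K).
ΔU = 2.17 × 27.71 × (148.6 − 366) = -13080 J.
Work done by the gas = −ΔU = 13080 J.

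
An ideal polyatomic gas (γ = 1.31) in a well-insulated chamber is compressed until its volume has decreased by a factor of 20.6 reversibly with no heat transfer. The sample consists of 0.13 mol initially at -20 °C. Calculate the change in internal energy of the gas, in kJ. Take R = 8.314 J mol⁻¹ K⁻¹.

Adiabatic: T₁V₁^(γ−1) = T₂V₂^(γ−1) ⇒ T₂ = T₁ (V₁/V₂)^(γ−1).
T₁ = -20 °C = 253.1 K.
T₂ = 253.1 × 20.6^(0.31) = 646.7 K.
Q = 0, so ΔU = W_on_gas = nCᵥΔT with Cᵥ = R/(γ−1) = 26.82 J/(mol·K).
ΔU = 0.13 × 26.82 × (646.7 − 253.1) = 1372 J.

ΔU ≈ 1.37 kJ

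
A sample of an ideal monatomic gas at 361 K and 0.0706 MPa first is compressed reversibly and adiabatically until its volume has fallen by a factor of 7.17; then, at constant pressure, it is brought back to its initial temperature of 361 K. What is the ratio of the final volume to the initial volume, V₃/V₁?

V₃/V₁ ≈ 0.0375

For a monatomic ideal gas γ = 5/3.
Adiabatic step: V₂/V₁ = 0.1395; T₂ = T₁·7.17^(2/3) = 1342 K.
Isobaric step: V₃/V₂ = T₃/T₂ = 361/1342.
V₃/V₁ = (V₂/V₁)(V₃/V₂) = 0.1395 × (361/1342) = 0.03751.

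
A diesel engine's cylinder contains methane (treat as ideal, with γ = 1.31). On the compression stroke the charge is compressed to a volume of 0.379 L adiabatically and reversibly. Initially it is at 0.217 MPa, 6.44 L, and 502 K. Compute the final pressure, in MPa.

P₂ ≈ 8.87 MPa

Adiabatic: P₁V₁^γ = P₂V₂^γ ⇒ P₂ = P₁ (V₁/V₂)^γ.
P₂ = 0.217 × (6.44/0.379)^(1.31) = 8.873 MPa.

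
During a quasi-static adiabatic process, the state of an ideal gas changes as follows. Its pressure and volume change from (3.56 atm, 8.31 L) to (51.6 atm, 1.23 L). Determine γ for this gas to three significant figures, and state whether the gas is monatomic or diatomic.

PV^γ = const ⇒ γ = ln(P₂/P₁) / ln(V₁/V₂).
γ = ln(51.6/3.56) / ln(8.31/1.23) = 1.4.
γ ≈ 1.40 is close to 7/5, so the gas is diatomic.

γ ≈ 1.40; diatomic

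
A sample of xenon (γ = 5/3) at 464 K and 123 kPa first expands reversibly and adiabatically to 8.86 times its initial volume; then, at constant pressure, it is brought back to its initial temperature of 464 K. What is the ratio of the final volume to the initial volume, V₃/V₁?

Adiabatic step: V₂/V₁ = 8.86; T₂ = T₁·(1/8.86)^(2/3) = 108.4 K.
Isobaric step: V₃/V₂ = T₃/T₂ = 464/108.4.
V₃/V₁ = (V₂/V₁)(V₃/V₂) = 8.86 × (464/108.4) = 37.94.

V₃/V₁ ≈ 37.9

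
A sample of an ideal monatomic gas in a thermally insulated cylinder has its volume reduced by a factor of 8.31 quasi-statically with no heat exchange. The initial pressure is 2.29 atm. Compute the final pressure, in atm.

Since PV^γ is constant along a reversible adiabat, P₂ = P₁ (V₁/V₂)^γ.
For a monatomic ideal gas γ = 5/3.
P₂ = 2.29 × 8.31^(5/3) = 78.07 atm.

P₂ ≈ 78.1 atm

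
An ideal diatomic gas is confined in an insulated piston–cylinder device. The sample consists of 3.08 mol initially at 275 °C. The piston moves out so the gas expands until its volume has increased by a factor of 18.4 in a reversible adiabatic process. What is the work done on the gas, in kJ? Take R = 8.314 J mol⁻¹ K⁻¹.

For a reversible adiabat TV^(γ−1) is constant, so T₂ = T₁ (V₁/V₂)^(γ−1).
γ = 7/5 for a diatomic ideal gas, so γ−1 = 2/5.
T₁ = 275 °C = 548.1 K.
T₂ = 548.1 × (1/18.4)^(2/5) = 171 K.
Q = 0, so ΔU = W_on_gas = nCᵥΔT with Cᵥ = R/(γ−1) = 20.79 J/(mol·K).
ΔU = 3.08 × 20.79 × (171 − 548.1) = -24140 J.

W ≈ -24.1 kJ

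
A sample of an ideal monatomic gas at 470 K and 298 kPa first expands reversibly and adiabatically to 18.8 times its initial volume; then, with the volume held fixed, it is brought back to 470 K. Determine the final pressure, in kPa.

P₃ ≈ 15.9 kPa

For a monatomic ideal gas γ = 5/3.
Adiabatic step (PV^γ = const): P₂ = 298×(1/18.8)^(5/3) = 2.242 kPa; T₂ = 470×(1/18.8)^(2/3) = 66.48 K.
Isochoric: P₃ = P₂(T₃/T₂) = 2.242 × (470/66.48) = 15.85 kPa.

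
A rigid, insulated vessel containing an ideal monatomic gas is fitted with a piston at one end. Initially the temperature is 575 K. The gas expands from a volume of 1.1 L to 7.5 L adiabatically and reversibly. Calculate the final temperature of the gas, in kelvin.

T₂ ≈ 160 K

For a reversible adiabat TV^(γ−1) is constant, so T₂ = T₁ (V₁/V₂)^(γ−1).
For a monatomic ideal gas γ = 5/3, so γ−1 = 2/3.
T₂ = 575 × (1.1/7.5)^(2/3) = 159.9 K.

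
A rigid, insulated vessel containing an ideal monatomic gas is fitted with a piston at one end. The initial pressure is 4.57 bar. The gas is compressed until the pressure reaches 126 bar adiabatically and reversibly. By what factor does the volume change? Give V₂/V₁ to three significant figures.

V₂/V₁ ≈ 0.137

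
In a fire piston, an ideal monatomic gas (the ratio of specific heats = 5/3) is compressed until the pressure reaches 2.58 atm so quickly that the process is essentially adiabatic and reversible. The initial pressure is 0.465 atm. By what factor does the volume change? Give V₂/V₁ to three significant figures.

From PV^γ = const, V₂/V₁ = (P₁/P₂)^(1/γ).
V₂/V₁ = (0.465/2.58)^(3/5) = 0.3577.

V₂/V₁ ≈ 0.358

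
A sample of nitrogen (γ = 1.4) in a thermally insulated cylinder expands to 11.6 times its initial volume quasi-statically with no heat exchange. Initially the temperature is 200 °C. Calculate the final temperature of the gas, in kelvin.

T₂ ≈ 178 K

For a reversible adiabat TV^(γ−1) is constant, so T₂ = T₁ (V₁/V₂)^(γ−1).
T₁ = 200 °C = 473.1 K.
T₂ = 473.1 × (1/11.6)^(0.4) = 177.5 K.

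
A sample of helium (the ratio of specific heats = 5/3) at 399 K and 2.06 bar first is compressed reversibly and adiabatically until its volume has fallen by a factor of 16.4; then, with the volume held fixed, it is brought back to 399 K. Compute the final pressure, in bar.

Adiabatic step (PV^γ = const): P₂ = 2.06×16.4^(5/3) = 218.1 bar; T₂ = 399×16.4^(2/3) = 2576 K.
Isochoric: P₃ = P₂(T₃/T₂) = 218.1 × (399/2576) = 33.78 bar.

P₃ ≈ 33.8 bar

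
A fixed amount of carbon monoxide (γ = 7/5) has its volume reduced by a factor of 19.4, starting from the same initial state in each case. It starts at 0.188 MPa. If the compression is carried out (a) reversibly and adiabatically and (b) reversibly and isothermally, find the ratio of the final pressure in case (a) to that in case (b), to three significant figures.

P_adiabatic / P_isothermal ≈ 3.27

Isothermal: P_b = P₁(V₁/V₂) = 0.188×19.4.
Adiabatic: P_a = P₁(V₁/V₂)^γ = 0.188×19.4^(7/5).
P_a/P_b = (V₁/V₂)^(γ−1) = 19.4^(2/5) = 3.274.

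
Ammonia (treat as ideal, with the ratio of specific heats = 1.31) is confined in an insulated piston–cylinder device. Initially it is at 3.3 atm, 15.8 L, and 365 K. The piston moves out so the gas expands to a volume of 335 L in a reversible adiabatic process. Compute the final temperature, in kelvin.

T₂ ≈ 142 K

For a reversible adiabat TV^(γ−1) is constant, so T₂ = T₁ (V₁/V₂)^(γ−1).
T₂ = 365 × (15.8/335)^(0.31) = 141.6 K.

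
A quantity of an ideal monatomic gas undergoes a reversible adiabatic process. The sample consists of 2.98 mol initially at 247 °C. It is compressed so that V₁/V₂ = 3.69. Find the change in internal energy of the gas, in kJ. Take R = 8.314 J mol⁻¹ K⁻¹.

ΔU ≈ 26.8 kJ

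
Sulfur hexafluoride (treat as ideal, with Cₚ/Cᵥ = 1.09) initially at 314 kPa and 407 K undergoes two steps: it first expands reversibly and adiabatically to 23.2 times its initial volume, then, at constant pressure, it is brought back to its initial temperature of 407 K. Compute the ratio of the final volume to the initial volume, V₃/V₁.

Adiabatic step: V₂/V₁ = 23.2; T₂ = T₁·(1/23.2)^(0.09) = 306.7 K.
Isobaric step: V₃/V₂ = T₃/T₂ = 407/306.7.
V₃/V₁ = (V₂/V₁)(V₃/V₂) = 23.2 × (407/306.7) = 30.79.

V₃/V₁ ≈ 30.8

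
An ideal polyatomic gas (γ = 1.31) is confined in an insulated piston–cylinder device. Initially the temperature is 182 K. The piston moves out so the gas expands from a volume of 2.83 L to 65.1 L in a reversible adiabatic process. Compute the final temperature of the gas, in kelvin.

T₂ ≈ 68.9 K

For a reversible adiabat TV^(γ−1) is constant, so T₂ = T₁ (V₁/V₂)^(γ−1).
T₂ = 182 × (2.83/65.1)^(0.31) = 68.85 K.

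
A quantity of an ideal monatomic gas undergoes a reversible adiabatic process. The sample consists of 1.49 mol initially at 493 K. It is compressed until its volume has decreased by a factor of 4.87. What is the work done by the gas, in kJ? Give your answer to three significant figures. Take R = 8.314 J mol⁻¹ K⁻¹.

W ≈ -17.2 kJ

For a reversible adiabat TV^(γ−1) is constant, so T₂ = T₁ (V₁/V₂)^(γ−1).
γ = 5/3 for a monatomic ideal gas, so γ−1 = 2/3.
T₂ = 493 × 4.87^(2/3) = 1416 K.
Q = 0, so ΔU = W_on_gas = nCᵥΔT with Cᵥ = R/(γ−1) = 12.47 J/(mol·K).
ΔU = 1.49 × 12.47 × (1416 − 493) = 17160 J.
Work done by the gas = −ΔU = -17160 J.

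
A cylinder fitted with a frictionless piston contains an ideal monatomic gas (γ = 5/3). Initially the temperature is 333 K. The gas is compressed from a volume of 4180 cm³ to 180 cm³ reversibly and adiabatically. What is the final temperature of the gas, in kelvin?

T₂ ≈ 2710 K

For a reversible adiabat TV^(γ−1) is constant, so T₂ = T₁ (V₁/V₂)^(γ−1).
T₂ = 333 × (4180/180)^(2/3) = 2710 K.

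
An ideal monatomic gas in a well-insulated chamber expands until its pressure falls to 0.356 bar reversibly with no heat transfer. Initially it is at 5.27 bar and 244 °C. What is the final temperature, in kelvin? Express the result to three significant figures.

Along an adiabat T P^((1−γ)/γ) is constant, so T₂ = T₁ (P₂/P₁)^((γ−1)/γ).
For a monatomic ideal gas γ = 5/3, so (γ−1)/γ = 2/5.
T₁ = 244 °C = 517.1 K.
T₂ = 517.1 × (0.356/5.27)^(2/5) = 176 K.

T₂ ≈ 176 K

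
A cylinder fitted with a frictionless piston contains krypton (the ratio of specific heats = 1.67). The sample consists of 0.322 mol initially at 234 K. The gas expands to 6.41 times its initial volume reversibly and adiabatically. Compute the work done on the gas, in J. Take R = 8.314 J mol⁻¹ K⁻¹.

Adiabatic: T₁V₁^(γ−1) = T₂V₂^(γ−1) ⇒ T₂ = T₁ (V₁/V₂)^(γ−1).
T₂ = 234 × (1/6.41)^(0.67) = 67.39 K.
Q = 0, so ΔU = W_on_gas = nCᵥΔT with Cᵥ = R/(γ−1) = 12.41 J/(mol·K).
ΔU = 0.322 × 12.41 × (67.39 − 234) = -665.7 J.

W ≈ -666 J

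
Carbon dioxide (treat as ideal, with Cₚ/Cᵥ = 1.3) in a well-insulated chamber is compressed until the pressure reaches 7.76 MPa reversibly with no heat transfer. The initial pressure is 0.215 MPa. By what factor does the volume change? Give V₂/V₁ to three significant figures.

V₂/V₁ ≈ 0.0634

From PV^γ = const, V₂/V₁ = (P₁/P₂)^(1/γ).
V₂/V₁ = (0.215/7.76)^(0.769) = 0.06338.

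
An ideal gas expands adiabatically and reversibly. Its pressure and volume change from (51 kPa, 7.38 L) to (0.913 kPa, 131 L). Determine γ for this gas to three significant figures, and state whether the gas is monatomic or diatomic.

PV^γ = const ⇒ γ = ln(P₂/P₁) / ln(V₁/V₂).
γ = ln(0.913/51) / ln(7.38/131) = 1.399.
γ ≈ 1.40 is close to 7/5, so the gas is diatomic.

γ ≈ 1.40; diatomic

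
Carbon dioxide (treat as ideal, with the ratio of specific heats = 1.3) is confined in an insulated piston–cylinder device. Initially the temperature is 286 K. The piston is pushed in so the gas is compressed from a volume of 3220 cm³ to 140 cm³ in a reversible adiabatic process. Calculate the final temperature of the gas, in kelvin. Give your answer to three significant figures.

T₂ ≈ 733 K

Adiabatic: T₁V₁^(γ−1) = T₂V₂^(γ−1) ⇒ T₂ = T₁ (V₁/V₂)^(γ−1).
T₂ = 286 × (3220/140)^(0.3) = 732.6 K.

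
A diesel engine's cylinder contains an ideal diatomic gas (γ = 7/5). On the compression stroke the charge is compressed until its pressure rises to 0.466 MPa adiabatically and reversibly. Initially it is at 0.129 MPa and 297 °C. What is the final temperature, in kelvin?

Adiabatic: T₂/T₁ = (P₂/P₁)^((γ−1)/γ).
T₁ = 297 °C = 570.1 K.
T₂ = 570.1 × (0.466/0.129)^(2/7) = 822.9 K.

T₂ ≈ 823 K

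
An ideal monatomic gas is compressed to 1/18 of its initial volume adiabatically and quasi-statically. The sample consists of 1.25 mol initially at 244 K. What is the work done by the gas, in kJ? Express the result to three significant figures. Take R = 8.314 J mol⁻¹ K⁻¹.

W ≈ -22.3 kJ

For a reversible adiabat TV^(γ−1) is constant, so T₂ = T₁ (V₁/V₂)^(γ−1).
γ = 5/3 for a monatomic ideal gas, so γ−1 = 2/3.
T₂ = 244 × 18^(2/3) = 1676 K.
Q = 0, so ΔU = W_on_gas = nCᵥΔT with Cᵥ = R/(γ−1) = 12.47 J/(mol·K).
ΔU = 1.25 × 12.47 × (1676 − 244) = 22320 J.
Work done by the gas = −ΔU = -22320 J.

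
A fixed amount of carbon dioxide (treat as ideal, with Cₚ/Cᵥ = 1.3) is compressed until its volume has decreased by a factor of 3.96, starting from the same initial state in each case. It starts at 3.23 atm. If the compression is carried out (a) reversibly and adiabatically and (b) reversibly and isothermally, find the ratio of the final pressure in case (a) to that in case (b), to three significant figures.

Isothermal: P_b = P₁(V₁/V₂) = 3.23×3.96.
Adiabatic: P_a = P₁(V₁/V₂)^γ = 3.23×3.96^(1.3).
P_a/P_b = (V₁/V₂)^(γ−1) = 3.96^(0.3) = 1.511.

P_adiabatic / P_isothermal ≈ 1.51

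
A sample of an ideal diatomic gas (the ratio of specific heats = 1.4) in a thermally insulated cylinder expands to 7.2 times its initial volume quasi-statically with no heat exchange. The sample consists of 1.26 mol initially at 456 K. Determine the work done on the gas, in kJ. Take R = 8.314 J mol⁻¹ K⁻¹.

For a reversible adiabat TV^(γ−1) is constant, so T₂ = T₁ (V₁/V₂)^(γ−1).
T₂ = 456 × (1/7.2)^(0.4) = 207 K.
Q = 0, so ΔU = W_on_gas = nCᵥΔT with Cᵥ = R/(γ−1) = 20.79 J/(mol·K).
ΔU = 1.26 × 20.79 × (207 − 456) = -6520 J.

W ≈ -6.52 kJ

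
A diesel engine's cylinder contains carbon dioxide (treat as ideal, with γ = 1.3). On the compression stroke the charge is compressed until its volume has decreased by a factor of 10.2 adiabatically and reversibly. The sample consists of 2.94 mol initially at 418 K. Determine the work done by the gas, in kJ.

W ≈ -34.3 kJ

For a reversible adiabat TV^(γ−1) is constant, so T₂ = T₁ (V₁/V₂)^(γ−1).
T₂ = 418 × 10.2^(0.3) = 839 K.
Q = 0, so ΔU = W_on_gas = nCᵥΔT with Cᵥ = R/(γ−1) = 27.71 J/(mol·K).
ΔU = 2.94 × 27.71 × (839 − 418) = 34300 J.
Work done by the gas = −ΔU = -34300 J.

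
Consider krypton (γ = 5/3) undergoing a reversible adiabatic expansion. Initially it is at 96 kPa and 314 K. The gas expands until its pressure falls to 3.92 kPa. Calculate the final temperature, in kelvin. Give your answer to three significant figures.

T₂ ≈ 87.4 K

Along an adiabat T P^((1−γ)/γ) is constant, so T₂ = T₁ (P₂/P₁)^((γ−1)/γ).
T₂ = 314 × (3.92/96)^(2/5) = 87.36 K.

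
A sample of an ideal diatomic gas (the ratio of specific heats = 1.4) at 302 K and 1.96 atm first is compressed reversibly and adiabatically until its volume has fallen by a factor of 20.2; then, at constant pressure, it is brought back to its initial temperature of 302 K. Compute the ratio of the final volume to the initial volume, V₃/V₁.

V₃/V₁ ≈ 0.0149

Adiabatic step: V₂/V₁ = 0.0495; T₂ = T₁·20.2^(0.4) = 1005 K.
Isobaric step: V₃/V₂ = T₃/T₂ = 302/1005.
V₃/V₁ = (V₂/V₁)(V₃/V₂) = 0.0495 × (302/1005) = 0.01488.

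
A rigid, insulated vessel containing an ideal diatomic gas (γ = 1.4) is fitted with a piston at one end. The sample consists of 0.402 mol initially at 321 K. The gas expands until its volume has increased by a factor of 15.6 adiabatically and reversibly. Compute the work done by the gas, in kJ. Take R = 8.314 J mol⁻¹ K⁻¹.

Adiabatic: T₁V₁^(γ−1) = T₂V₂^(γ−1) ⇒ T₂ = T₁ (V₁/V₂)^(γ−1).
T₂ = 321 × (1/15.6)^(0.4) = 107 K.
Q = 0, so ΔU = W_on_gas = nCᵥΔT with Cᵥ = R/(γ−1) = 20.79 J/(mol·K).
ΔU = 0.402 × 20.79 × (107 − 321) = -1788 J.
Work done by the gas = −ΔU = 1788 J.

W ≈ 1.79 kJ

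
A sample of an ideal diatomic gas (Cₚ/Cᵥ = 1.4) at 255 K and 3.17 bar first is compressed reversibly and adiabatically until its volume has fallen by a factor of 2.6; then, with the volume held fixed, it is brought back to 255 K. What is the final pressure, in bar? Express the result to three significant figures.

P₃ ≈ 8.24 bar

Adiabatic step (PV^γ = const): P₂ = 3.17×2.6^(1.4) = 12.08 bar; T₂ = 255×2.6^(0.4) = 373.7 K.
Isochoric: P₃ = P₂(T₃/T₂) = 12.08 × (255/373.7) = 8.242 bar.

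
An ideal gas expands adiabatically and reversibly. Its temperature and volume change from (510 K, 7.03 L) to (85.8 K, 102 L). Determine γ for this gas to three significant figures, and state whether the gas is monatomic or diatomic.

γ ≈ 1.67; monatomic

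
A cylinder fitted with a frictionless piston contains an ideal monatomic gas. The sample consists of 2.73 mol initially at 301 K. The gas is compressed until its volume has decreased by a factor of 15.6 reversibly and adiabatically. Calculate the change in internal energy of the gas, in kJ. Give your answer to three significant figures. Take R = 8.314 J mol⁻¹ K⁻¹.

Adiabatic: T₁V₁^(γ−1) = T₂V₂^(γ−1) ⇒ T₂ = T₁ (V₁/V₂)^(γ−1).
γ = 5/3 for a monatomic ideal gas, so γ−1 = 2/3.
T₂ = 301 × 15.6^(2/3) = 1879 K.
Q = 0, so ΔU = W_on_gas = nCᵥΔT with Cᵥ = R/(γ−1) = 12.47 J/(mol·K).
ΔU = 2.73 × 12.47 × (1879 − 301) = 53730 J.

ΔU ≈ 53.7 kJ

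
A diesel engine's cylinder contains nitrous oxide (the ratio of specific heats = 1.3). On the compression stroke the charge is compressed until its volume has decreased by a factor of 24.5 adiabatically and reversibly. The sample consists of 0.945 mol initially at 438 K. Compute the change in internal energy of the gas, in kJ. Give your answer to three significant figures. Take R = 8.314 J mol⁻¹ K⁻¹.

For a reversible adiabat TV^(γ−1) is constant, so T₂ = T₁ (V₁/V₂)^(γ−1).
T₂ = 438 × 24.5^(0.3) = 1143 K.
Q = 0, so ΔU = W_on_gas = nCᵥΔT with Cᵥ = R/(γ−1) = 27.71 J/(mol·K).
ΔU = 0.945 × 27.71 × (1143 − 438) = 18480 J.

ΔU ≈ 18.5 kJ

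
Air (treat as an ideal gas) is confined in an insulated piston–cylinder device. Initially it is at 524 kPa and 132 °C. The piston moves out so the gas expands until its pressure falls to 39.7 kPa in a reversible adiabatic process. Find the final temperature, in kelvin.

Along an adiabat T P^((1−γ)/γ) is constant, so T₂ = T₁ (P₂/P₁)^((γ−1)/γ).
For a diatomic ideal gas γ = 7/5, so (γ−1)/γ = 2/7.
T₁ = 132 °C = 405.1 K.
T₂ = 405.1 × (39.7/524)^(2/7) = 193.8 K.

T₂ ≈ 194 K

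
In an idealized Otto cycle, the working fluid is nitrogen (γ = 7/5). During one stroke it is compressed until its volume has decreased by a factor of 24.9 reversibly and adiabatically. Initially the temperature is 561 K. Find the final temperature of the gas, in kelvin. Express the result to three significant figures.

T₂ ≈ 2030 K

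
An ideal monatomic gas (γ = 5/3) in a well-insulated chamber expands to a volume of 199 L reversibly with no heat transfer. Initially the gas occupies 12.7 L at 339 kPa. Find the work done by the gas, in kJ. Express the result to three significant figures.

W ≈ 5.43 kJ

P₂ = P₁(V₁/V₂)^γ = 339×(12.7/199)^(5/3) = 3.455 kPa.
For a reversible adiabat, W_by_gas = (P₁V₁ − P₂V₂)/(γ−1).
W_by = (339000×0.0127 − 3455×0.199) / (2/3) = 5427 J.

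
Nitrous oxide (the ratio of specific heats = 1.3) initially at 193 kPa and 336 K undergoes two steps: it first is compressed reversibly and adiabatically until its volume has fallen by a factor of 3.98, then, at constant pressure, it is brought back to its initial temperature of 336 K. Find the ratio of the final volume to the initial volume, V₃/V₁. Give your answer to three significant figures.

Adiabatic step: V₂/V₁ = 0.2513; T₂ = T₁·3.98^(0.3) = 508.5 K.
Isobaric step: V₃/V₂ = T₃/T₂ = 336/508.5.
V₃/V₁ = (V₂/V₁)(V₃/V₂) = 0.2513 × (336/508.5) = 0.166.

V₃/V₁ ≈ 0.166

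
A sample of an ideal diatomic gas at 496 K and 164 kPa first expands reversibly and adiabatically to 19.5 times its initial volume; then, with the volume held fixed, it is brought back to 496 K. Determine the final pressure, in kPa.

P₃ ≈ 8.41 kPa

For a diatomic ideal gas γ = 7/5.
Adiabatic step (PV^γ = const): P₂ = 164×(1/19.5)^(7/5) = 2.563 kPa; T₂ = 496×(1/19.5)^(2/5) = 151.2 K.
Isochoric: P₃ = P₂(T₃/T₂) = 2.563 × (496/151.2) = 8.41 kPa.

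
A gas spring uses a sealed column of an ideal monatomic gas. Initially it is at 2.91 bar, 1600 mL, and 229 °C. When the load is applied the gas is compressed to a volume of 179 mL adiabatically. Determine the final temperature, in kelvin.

T₂ ≈ 2160 K

Adiabatic: T₁V₁^(γ−1) = T₂V₂^(γ−1) ⇒ T₂ = T₁ (V₁/V₂)^(γ−1).
γ = 5/3 for a monatomic ideal gas.
T₁ = 229 °C = 502.1 K.
T₂ = 502.1 × (1600/179)^(2/3) = 2163 K.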